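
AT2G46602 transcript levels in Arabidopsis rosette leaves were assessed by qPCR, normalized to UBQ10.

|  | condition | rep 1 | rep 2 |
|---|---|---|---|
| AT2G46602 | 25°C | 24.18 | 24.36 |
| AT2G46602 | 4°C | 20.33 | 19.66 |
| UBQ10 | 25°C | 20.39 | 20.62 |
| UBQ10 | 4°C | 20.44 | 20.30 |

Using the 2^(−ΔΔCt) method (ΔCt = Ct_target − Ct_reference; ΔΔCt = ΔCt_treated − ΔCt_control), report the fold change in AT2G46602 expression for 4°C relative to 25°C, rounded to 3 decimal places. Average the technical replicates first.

Mean Ct: AT2G46602 25°C 24.270; AT2G46602 4°C 19.995; UBQ10 25°C 20.505; UBQ10 4°C 20.370
ΔCt(25°C) = 24.270 − 20.505 = 3.765
ΔCt(4°C) = 19.995 − 20.370 = -0.375
ΔΔCt = -0.375 − 3.765 = -4.140
Fold change = 2^(−(-4.140)) = 2^4.140 = 17.6305

17.630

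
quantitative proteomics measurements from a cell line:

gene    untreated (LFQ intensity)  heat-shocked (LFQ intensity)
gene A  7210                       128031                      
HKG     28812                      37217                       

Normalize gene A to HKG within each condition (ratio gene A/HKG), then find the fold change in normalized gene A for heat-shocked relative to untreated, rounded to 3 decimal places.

gene A/HKG (untreated) = 7210 / 28812 = 0.25024
gene A/HKG (heat-shocked) = 128031 / 37217 = 3.4401
Fold change = 3.4401 / 0.25024 = 13.7471

13.747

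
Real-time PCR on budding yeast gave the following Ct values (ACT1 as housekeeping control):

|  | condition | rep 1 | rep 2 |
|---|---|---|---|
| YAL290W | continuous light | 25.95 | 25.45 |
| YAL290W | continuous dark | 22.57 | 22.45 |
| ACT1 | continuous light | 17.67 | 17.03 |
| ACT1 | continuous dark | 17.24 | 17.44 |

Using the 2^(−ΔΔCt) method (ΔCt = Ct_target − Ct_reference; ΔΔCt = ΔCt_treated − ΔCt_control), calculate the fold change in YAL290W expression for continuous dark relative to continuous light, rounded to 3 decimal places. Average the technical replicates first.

9.063

Mean Ct: YAL290W continuous light 25.700; YAL290W continuous dark 22.510; ACT1 continuous light 17.350; ACT1 continuous dark 17.340
ΔCt(continuous light) = 25.700 − 17.350 = 8.350
ΔCt(continuous dark) = 22.510 − 17.340 = 5.170
ΔΔCt = 5.170 − 8.350 = -3.180
Fold change = 2^(−(-3.180)) = 2^3.180 = 9.0631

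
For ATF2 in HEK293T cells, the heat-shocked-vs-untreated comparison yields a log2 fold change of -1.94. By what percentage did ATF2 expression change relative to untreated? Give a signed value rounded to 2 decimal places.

-73.94%

Fold change = 2^(-1.94) = 0.2606
Percent change = (FC − 1) × 100% = (0.2606 − 1) × 100 = -73.94%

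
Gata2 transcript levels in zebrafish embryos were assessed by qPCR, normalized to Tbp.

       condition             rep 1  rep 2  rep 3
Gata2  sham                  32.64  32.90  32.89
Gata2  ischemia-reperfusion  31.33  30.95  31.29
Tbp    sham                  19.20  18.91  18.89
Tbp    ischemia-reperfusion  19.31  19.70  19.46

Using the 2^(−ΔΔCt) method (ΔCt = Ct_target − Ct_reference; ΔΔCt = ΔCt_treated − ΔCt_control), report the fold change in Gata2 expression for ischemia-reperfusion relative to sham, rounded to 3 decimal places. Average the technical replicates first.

4.317

Mean Ct: Gata2 sham 32.810; Gata2 ischemia-reperfusion 31.190; Tbp sham 19.000; Tbp ischemia-reperfusion 19.490
ΔCt(sham) = 32.810 − 19.000 = 13.810
ΔCt(ischemia-reperfusion) = 31.190 − 19.490 = 11.700
ΔΔCt = 11.700 − 13.810 = -2.110
Fold change = 2^(−(-2.110)) = 2^2.110 = 4.3169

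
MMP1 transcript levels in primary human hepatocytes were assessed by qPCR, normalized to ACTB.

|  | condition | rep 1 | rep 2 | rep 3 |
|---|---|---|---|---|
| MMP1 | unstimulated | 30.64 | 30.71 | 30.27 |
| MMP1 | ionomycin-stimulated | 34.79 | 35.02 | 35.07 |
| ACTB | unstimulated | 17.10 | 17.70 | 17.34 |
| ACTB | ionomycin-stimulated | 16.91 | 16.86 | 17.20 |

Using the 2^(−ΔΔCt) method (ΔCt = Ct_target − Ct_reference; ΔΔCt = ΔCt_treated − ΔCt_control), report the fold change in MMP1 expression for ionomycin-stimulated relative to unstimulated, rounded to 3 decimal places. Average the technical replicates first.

0.036

Mean Ct: MMP1 unstimulated 30.540; MMP1 ionomycin-stimulated 34.960; ACTB unstimulated 17.380; ACTB ionomycin-stimulated 16.990
ΔCt(unstimulated) = 30.540 − 17.380 = 13.160
ΔCt(ionomycin-stimulated) = 34.960 − 16.990 = 17.970
ΔΔCt = 17.970 − 13.160 = 4.810
Fold change = 2^(−4.810) = 0.0356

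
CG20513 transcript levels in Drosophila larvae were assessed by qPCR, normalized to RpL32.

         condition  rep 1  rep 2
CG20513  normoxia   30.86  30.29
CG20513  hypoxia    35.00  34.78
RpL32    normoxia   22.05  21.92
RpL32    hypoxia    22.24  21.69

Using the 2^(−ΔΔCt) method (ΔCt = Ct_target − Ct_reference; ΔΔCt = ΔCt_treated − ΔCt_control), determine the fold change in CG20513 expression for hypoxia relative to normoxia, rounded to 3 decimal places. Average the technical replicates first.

Mean Ct: CG20513 normoxia 30.575; CG20513 hypoxia 34.890; RpL32 normoxia 21.985; RpL32 hypoxia 21.965
ΔCt(normoxia) = 30.575 − 21.985 = 8.590
ΔCt(hypoxia) = 34.890 − 21.965 = 12.925
ΔΔCt = 12.925 − 8.590 = 4.335
Fold change = 2^(−4.335) = 0.0495

0.050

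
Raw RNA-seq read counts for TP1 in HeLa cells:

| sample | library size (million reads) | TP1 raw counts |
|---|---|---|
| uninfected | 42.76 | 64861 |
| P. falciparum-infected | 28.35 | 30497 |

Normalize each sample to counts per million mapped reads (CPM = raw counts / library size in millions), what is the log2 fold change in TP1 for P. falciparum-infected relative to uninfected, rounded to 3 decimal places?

CPM(uninfected) = 64861 / 42.76 = 1516.8616
CPM(P. falciparum-infected) = 30497 / 28.35 = 1075.7319
Fold change = 1075.7319 / 1516.8616 = 0.70918
log2(0.70918) = -0.4958

-0.496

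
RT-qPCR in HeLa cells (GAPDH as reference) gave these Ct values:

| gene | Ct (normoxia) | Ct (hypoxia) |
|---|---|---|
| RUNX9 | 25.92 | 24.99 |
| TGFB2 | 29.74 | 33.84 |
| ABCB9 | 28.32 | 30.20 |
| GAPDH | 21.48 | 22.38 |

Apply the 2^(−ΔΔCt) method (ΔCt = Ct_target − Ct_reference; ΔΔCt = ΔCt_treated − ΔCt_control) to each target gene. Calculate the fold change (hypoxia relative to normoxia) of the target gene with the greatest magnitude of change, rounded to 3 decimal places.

0.109

RUNX9: ΔΔCt = (24.99−22.38) − (25.92−21.48) = 2.61 − 4.44 = -1.83; fold change = 2^1.83 = 3.555
TGFB2: ΔΔCt = (33.84−22.38) − (29.74−21.48) = 11.46 − 8.26 = 3.20; fold change = 2^-3.20 = 0.109
ABCB9: ΔΔCt = (30.20−22.38) − (28.32−21.48) = 7.82 − 6.84 = 0.98; fold change = 2^-0.98 = 0.507
TGFB2 has the largest |ΔΔCt| = 3.20.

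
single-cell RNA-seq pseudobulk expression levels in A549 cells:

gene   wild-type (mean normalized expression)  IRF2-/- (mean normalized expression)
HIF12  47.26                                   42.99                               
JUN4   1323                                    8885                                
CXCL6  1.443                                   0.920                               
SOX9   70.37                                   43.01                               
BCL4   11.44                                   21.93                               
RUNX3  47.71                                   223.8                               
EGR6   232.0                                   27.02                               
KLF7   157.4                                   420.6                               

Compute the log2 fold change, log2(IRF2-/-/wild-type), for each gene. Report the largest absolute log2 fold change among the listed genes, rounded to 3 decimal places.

log2(42.99/47.26) = -0.137  (HIF12)
log2(8885/1323) = 2.748  (JUN4)
log2(0.920/1.443) = -0.649  (CXCL6)
log2(43.01/70.37) = -0.710  (SOX9)
log2(21.93/11.44) = 0.939  (BCL4)
log2(223.8/47.71) = 2.230  (RUNX3)
log2(27.02/232.0) = -3.102  (EGR6)
log2(420.6/157.4) = 1.418  (KLF7)
The largest magnitude belongs to EGR6.

3.102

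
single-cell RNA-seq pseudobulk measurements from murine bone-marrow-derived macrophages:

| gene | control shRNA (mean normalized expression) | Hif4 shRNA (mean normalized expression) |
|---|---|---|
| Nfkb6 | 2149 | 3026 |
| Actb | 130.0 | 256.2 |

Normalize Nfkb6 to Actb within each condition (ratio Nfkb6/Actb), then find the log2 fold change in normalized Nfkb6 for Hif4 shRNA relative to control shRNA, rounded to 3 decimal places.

Nfkb6/Actb (control shRNA) = 2149 / 130.0 = 16.531
Nfkb6/Actb (Hif4 shRNA) = 3026 / 256.2 = 11.811
Fold change = 11.811 / 16.531 = 0.7145
log2(0.7145) = -0.4850

-0.485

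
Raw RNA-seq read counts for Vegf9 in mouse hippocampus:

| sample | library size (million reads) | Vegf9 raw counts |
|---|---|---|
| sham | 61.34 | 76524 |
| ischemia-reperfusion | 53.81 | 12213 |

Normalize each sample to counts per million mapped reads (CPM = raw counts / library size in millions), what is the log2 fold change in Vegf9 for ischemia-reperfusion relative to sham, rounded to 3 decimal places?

-2.459

CPM(sham) = 76524 / 61.34 = 1247.5383
CPM(ischemia-reperfusion) = 12213 / 53.81 = 226.9652
Fold change = 226.9652 / 1247.5383 = 0.18193
log2(0.18193) = -2.4585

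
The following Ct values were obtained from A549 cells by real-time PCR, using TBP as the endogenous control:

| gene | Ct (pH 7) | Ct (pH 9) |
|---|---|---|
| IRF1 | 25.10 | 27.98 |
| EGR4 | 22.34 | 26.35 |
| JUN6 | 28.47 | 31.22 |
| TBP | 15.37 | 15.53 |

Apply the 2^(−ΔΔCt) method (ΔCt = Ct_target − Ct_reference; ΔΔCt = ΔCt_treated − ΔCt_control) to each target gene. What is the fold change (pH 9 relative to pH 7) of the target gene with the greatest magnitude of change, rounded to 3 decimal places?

0.069

IRF1: ΔΔCt = (27.98−15.53) − (25.10−15.37) = 12.45 − 9.73 = 2.72; fold change = 2^-2.72 = 0.152
EGR4: ΔΔCt = (26.35−15.53) − (22.34−15.37) = 10.82 − 6.97 = 3.85; fold change = 2^-3.85 = 0.069
JUN6: ΔΔCt = (31.22−15.53) − (28.47−15.37) = 15.69 − 13.10 = 2.59; fold change = 2^-2.59 = 0.166
EGR4 has the largest |ΔΔCt| = 3.85.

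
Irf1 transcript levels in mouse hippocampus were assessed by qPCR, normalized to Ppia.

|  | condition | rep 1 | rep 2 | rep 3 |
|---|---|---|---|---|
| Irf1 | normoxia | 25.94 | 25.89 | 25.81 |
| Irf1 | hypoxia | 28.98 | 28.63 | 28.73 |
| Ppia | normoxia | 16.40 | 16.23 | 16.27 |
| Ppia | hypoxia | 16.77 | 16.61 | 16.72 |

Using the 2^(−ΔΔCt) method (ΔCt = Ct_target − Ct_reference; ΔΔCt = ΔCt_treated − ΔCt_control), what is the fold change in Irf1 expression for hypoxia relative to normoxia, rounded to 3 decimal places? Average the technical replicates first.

0.177

Mean Ct: Irf1 normoxia 25.880; Irf1 hypoxia 28.780; Ppia normoxia 16.300; Ppia hypoxia 16.700
ΔCt(normoxia) = 25.880 − 16.300 = 9.580
ΔCt(hypoxia) = 28.780 − 16.700 = 12.080
ΔΔCt = 12.080 − 9.580 = 2.500
Fold change = 2^(−2.500) = 0.1768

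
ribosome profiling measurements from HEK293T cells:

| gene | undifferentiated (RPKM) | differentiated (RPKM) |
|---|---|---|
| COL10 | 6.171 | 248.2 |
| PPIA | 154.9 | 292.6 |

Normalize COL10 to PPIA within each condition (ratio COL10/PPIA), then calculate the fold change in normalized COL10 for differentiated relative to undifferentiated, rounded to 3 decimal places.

21.292

COL10/PPIA (undifferentiated) = 6.171 / 154.9 = 0.039839
COL10/PPIA (differentiated) = 248.2 / 292.6 = 0.84826
Fold change = 0.84826 / 0.039839 = 21.2923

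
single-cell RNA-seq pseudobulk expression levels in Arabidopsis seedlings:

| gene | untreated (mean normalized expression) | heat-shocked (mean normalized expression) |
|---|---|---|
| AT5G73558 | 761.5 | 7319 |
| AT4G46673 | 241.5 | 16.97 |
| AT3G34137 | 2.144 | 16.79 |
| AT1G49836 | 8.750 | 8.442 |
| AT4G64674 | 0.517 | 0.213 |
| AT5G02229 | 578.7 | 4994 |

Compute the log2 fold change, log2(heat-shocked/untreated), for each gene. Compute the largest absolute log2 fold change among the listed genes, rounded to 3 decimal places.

3.831

log2(7319/761.5) = 3.265  (AT5G73558)
log2(16.97/241.5) = -3.831  (AT4G46673)
log2(16.79/2.144) = 2.969  (AT3G34137)
log2(8.442/8.750) = -0.052  (AT1G49836)
log2(0.213/0.517) = -1.279  (AT4G64674)
log2(4994/578.7) = 3.109  (AT5G02229)
The largest magnitude belongs to AT4G46673.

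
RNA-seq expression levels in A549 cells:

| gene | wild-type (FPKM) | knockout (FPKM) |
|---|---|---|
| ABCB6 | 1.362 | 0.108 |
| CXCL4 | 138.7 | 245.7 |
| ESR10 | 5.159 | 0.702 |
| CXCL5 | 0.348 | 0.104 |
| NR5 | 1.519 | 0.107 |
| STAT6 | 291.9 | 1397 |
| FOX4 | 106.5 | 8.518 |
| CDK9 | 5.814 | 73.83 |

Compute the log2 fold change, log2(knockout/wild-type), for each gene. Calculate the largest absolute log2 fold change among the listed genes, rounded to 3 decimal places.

log2(0.108/1.362) = -3.657  (ABCB6)
log2(245.7/138.7) = 0.825  (CXCL4)
log2(0.702/5.159) = -2.878  (ESR10)
log2(0.104/0.348) = -1.743  (CXCL5)
log2(0.107/1.519) = -3.827  (NR5)
log2(1397/291.9) = 2.259  (STAT6)
log2(8.518/106.5) = -3.644  (FOX4)
log2(73.83/5.814) = 3.667  (CDK9)
The largest magnitude belongs to NR5.

3.827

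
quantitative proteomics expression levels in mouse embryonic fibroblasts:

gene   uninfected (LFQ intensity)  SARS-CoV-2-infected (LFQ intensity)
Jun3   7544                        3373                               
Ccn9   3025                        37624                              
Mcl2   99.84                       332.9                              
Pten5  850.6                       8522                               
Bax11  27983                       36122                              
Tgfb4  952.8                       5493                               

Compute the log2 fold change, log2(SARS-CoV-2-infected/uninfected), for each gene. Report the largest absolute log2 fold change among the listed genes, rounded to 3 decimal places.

log2(3373/7544) = -1.161  (Jun3)
log2(37624/3025) = 3.637  (Ccn9)
log2(332.9/99.84) = 1.737  (Mcl2)
log2(8522/850.6) = 3.325  (Pten5)
log2(36122/27983) = 0.368  (Bax11)
log2(5493/952.8) = 2.527  (Tgfb4)
The largest magnitude belongs to Ccn9.

3.637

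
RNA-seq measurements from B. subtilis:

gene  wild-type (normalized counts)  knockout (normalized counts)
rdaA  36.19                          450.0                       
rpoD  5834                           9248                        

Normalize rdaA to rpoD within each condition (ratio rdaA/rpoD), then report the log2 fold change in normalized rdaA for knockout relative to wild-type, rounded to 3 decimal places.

2.972

rdaA/rpoD (wild-type) = 36.19 / 5834 = 0.0062033
rdaA/rpoD (knockout) = 450.0 / 9248 = 0.048659
Fold change = 0.048659 / 0.0062033 = 7.8441
log2(7.8441) = 2.9716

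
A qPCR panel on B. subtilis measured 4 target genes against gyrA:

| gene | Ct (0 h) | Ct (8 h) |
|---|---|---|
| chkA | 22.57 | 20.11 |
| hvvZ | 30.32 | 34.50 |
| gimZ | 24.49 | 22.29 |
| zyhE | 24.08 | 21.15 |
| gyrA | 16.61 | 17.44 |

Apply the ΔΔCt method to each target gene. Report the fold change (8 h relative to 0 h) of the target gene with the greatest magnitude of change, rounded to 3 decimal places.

chkA: ΔΔCt = (20.11−17.44) − (22.57−16.61) = 2.67 − 5.96 = -3.29; fold change = 2^3.29 = 9.781
hvvZ: ΔΔCt = (34.50−17.44) − (30.32−16.61) = 17.06 − 13.71 = 3.35; fold change = 2^-3.35 = 0.098
gimZ: ΔΔCt = (22.29−17.44) − (24.49−16.61) = 4.85 − 7.88 = -3.03; fold change = 2^3.03 = 8.168
zyhE: ΔΔCt = (21.15−17.44) − (24.08−16.61) = 3.71 − 7.47 = -3.76; fold change = 2^3.76 = 13.548
zyhE has the largest |ΔΔCt| = 3.76.

13.548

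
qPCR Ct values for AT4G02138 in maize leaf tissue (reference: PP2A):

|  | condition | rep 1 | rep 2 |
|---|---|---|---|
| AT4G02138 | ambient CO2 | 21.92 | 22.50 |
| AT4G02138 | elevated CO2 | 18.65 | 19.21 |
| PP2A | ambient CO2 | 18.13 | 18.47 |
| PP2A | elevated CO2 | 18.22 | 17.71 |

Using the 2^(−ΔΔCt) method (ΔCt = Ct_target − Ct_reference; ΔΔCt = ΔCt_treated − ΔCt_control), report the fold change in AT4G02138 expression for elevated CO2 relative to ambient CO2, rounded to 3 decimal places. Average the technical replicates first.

Mean Ct: AT4G02138 ambient CO2 22.210; AT4G02138 elevated CO2 18.930; PP2A ambient CO2 18.300; PP2A elevated CO2 17.965
ΔCt(ambient CO2) = 22.210 − 18.300 = 3.910
ΔCt(elevated CO2) = 18.930 − 17.965 = 0.965
ΔΔCt = 0.965 − 3.910 = -2.945
Fold change = 2^(−(-2.945)) = 2^2.945 = 7.7008

7.701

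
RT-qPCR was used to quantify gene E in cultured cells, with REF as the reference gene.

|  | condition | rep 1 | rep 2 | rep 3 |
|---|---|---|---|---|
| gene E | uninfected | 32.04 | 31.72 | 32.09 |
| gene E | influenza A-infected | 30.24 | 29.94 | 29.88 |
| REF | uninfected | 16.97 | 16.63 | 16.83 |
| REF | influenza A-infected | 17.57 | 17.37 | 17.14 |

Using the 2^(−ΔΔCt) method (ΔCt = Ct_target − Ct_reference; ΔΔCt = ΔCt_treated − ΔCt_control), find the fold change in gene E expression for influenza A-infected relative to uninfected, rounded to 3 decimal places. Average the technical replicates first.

Mean Ct: gene E uninfected 31.950; gene E influenza A-infected 30.020; REF uninfected 16.810; REF influenza A-infected 17.360
ΔCt(uninfected) = 31.950 − 16.810 = 15.140
ΔCt(influenza A-infected) = 30.020 − 17.360 = 12.660
ΔΔCt = 12.660 − 15.140 = -2.480
Fold change = 2^(−(-2.480)) = 2^2.480 = 5.5790

5.579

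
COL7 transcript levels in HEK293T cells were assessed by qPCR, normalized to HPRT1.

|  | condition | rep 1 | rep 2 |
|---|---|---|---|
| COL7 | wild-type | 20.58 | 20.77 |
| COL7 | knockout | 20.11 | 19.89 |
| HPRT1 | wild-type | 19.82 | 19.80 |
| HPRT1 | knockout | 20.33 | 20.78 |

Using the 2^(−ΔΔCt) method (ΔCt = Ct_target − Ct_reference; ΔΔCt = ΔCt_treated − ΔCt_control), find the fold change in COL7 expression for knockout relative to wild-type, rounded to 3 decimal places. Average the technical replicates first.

Mean Ct: COL7 wild-type 20.675; COL7 knockout 20.000; HPRT1 wild-type 19.810; HPRT1 knockout 20.555
ΔCt(wild-type) = 20.675 − 19.810 = 0.865
ΔCt(knockout) = 20.000 − 20.555 = -0.555
ΔΔCt = -0.555 − 0.865 = -1.420
Fold change = 2^(−(-1.420)) = 2^1.420 = 2.6759

2.676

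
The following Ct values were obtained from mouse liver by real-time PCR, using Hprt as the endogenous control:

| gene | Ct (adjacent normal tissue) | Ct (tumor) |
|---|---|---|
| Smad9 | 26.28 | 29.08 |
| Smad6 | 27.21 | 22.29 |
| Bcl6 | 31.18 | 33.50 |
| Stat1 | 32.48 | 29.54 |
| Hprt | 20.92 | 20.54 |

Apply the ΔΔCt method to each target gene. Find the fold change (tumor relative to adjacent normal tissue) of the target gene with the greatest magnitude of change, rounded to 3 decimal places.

Smad9: ΔΔCt = (29.08−20.54) − (26.28−20.92) = 8.54 − 5.36 = 3.18; fold change = 2^-3.18 = 0.110
Smad6: ΔΔCt = (22.29−20.54) − (27.21−20.92) = 1.75 − 6.29 = -4.54; fold change = 2^4.54 = 23.264
Bcl6: ΔΔCt = (33.50−20.54) − (31.18−20.92) = 12.96 − 10.26 = 2.70; fold change = 2^-2.70 = 0.154
Stat1: ΔΔCt = (29.54−20.54) − (32.48−20.92) = 9.00 − 11.56 = -2.56; fold change = 2^2.56 = 5.897
Smad6 has the largest |ΔΔCt| = 4.54.

23.264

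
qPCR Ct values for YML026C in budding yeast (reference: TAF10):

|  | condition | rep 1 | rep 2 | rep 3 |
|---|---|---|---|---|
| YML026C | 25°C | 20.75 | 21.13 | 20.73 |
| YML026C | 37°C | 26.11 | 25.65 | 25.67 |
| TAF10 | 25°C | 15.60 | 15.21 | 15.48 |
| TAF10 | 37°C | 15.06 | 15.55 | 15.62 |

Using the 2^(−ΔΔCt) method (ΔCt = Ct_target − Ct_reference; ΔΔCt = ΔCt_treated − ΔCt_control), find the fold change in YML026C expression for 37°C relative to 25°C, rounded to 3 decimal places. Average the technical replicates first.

0.032

Mean Ct: YML026C 25°C 20.870; YML026C 37°C 25.810; TAF10 25°C 15.430; TAF10 37°C 15.410
ΔCt(25°C) = 20.870 − 15.430 = 5.440
ΔCt(37°C) = 25.810 − 15.410 = 10.400
ΔΔCt = 10.400 − 5.440 = 4.960
Fold change = 2^(−4.960) = 0.0321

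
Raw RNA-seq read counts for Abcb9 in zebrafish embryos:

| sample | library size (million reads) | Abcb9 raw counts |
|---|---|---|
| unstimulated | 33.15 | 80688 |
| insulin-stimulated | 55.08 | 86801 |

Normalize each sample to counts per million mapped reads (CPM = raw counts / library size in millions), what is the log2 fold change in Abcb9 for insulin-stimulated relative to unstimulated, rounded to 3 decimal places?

CPM(unstimulated) = 80688 / 33.15 = 2434.0271
CPM(insulin-stimulated) = 86801 / 55.08 = 1575.9078
Fold change = 1575.9078 / 2434.0271 = 0.64745
log2(0.64745) = -0.6272

-0.627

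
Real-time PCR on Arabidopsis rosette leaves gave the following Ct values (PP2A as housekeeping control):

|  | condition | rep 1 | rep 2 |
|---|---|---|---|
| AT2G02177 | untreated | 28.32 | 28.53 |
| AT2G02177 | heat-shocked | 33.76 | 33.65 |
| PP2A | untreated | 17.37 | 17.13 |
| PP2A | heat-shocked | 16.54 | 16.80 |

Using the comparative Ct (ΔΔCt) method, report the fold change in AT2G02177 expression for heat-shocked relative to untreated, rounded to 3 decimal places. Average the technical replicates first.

Mean Ct: AT2G02177 untreated 28.425; AT2G02177 heat-shocked 33.705; PP2A untreated 17.250; PP2A heat-shocked 16.670
ΔCt(untreated) = 28.425 − 17.250 = 11.175
ΔCt(heat-shocked) = 33.705 − 16.670 = 17.035
ΔΔCt = 17.035 − 11.175 = 5.860
Fold change = 2^(−5.860) = 0.0172

0.017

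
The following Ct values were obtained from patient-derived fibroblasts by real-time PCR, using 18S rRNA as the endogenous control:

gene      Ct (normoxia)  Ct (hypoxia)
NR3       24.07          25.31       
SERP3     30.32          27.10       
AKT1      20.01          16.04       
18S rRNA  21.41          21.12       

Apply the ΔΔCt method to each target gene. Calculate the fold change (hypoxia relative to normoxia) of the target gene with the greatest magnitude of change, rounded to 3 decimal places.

NR3: ΔΔCt = (25.31−21.12) − (24.07−21.41) = 4.19 − 2.66 = 1.53; fold change = 2^-1.53 = 0.346
SERP3: ΔΔCt = (27.10−21.12) − (30.32−21.41) = 5.98 − 8.91 = -2.93; fold change = 2^2.93 = 7.621
AKT1: ΔΔCt = (16.04−21.12) − (20.01−21.41) = -5.08 − (-1.40) = -3.68; fold change = 2^3.68 = 12.817
AKT1 has the largest |ΔΔCt| = 3.68.

12.817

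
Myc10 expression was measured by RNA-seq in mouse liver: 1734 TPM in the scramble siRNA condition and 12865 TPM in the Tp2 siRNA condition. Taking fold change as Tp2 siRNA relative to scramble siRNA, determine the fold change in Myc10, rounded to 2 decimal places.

7.42

Fold change = 12865 / 1734 = 7.419
Myc10 is upregulated.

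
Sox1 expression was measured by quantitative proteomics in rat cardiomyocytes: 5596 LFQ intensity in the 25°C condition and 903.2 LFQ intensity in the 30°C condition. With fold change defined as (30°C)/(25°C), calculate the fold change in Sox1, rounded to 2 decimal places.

0.16

Fold change = 903.2 / 5596 = 0.161
Sox1 is downregulated.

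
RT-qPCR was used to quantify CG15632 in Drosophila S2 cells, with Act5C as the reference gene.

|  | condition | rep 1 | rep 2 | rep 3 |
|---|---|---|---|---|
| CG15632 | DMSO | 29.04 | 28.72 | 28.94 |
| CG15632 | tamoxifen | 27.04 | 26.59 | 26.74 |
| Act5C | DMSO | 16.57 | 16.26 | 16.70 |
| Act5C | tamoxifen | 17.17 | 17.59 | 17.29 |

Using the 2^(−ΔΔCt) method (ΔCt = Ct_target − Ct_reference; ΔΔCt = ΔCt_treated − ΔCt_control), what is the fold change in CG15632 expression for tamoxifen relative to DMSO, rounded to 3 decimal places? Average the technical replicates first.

Mean Ct: CG15632 DMSO 28.900; CG15632 tamoxifen 26.790; Act5C DMSO 16.510; Act5C tamoxifen 17.350
ΔCt(DMSO) = 28.900 − 16.510 = 12.390
ΔCt(tamoxifen) = 26.790 − 17.350 = 9.440
ΔΔCt = 9.440 − 12.390 = -2.950
Fold change = 2^(−(-2.950)) = 2^2.950 = 7.7275

7.727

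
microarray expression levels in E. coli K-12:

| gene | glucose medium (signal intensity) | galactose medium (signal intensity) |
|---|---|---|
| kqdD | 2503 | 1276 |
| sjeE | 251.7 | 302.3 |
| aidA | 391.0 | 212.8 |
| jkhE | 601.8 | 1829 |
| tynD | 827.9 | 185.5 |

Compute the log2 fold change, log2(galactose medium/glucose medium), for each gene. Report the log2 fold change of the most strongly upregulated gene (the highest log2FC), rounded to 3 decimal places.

1.604

log2(1276/2503) = -0.972  (kqdD)
log2(302.3/251.7) = 0.264  (sjeE)
log2(212.8/391.0) = -0.878  (aidA)
log2(1829/601.8) = 1.604  (jkhE)
log2(185.5/827.9) = -2.158  (tynD)
jkhE is most strongly upregulated.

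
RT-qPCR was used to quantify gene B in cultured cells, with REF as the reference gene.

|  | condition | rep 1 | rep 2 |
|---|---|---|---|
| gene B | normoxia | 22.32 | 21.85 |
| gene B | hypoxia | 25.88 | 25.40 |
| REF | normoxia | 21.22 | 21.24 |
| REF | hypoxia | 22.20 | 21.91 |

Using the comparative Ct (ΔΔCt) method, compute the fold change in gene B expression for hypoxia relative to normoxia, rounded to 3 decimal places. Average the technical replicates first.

Mean Ct: gene B normoxia 22.085; gene B hypoxia 25.640; REF normoxia 21.230; REF hypoxia 22.055
ΔCt(normoxia) = 22.085 − 21.230 = 0.855
ΔCt(hypoxia) = 25.640 − 22.055 = 3.585
ΔΔCt = 3.585 − 0.855 = 2.730
Fold change = 2^(−2.730) = 0.1507

0.151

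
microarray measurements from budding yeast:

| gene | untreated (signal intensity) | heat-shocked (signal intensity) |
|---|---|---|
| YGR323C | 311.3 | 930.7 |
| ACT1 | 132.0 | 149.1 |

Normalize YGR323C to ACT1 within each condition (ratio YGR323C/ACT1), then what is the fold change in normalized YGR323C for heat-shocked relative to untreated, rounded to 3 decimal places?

YGR323C/ACT1 (untreated) = 311.3 / 132.0 = 2.3583
YGR323C/ACT1 (heat-shocked) = 930.7 / 149.1 = 6.2421
Fold change = 6.2421 / 2.3583 = 2.6468

2.647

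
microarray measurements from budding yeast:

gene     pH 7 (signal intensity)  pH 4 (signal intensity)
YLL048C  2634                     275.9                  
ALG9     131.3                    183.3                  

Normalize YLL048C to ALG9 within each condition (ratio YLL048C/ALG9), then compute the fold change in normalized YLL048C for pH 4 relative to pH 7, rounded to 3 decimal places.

0.075

YLL048C/ALG9 (pH 7) = 2634 / 131.3 = 20.061
YLL048C/ALG9 (pH 4) = 275.9 / 183.3 = 1.5052
Fold change = 1.5052 / 20.061 = 0.0750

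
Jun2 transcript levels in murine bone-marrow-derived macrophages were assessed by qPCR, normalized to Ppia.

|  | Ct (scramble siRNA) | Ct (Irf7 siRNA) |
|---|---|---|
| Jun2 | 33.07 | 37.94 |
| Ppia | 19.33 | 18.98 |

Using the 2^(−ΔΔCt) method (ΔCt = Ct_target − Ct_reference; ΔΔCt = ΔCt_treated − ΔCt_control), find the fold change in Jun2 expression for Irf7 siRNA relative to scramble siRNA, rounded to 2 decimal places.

0.03

ΔCt(scramble siRNA) = 33.070 − 19.330 = 13.740
ΔCt(Irf7 siRNA) = 37.940 − 18.980 = 18.960
ΔΔCt = 18.960 − 13.740 = 5.220
Fold change = 2^(−5.220) = 0.027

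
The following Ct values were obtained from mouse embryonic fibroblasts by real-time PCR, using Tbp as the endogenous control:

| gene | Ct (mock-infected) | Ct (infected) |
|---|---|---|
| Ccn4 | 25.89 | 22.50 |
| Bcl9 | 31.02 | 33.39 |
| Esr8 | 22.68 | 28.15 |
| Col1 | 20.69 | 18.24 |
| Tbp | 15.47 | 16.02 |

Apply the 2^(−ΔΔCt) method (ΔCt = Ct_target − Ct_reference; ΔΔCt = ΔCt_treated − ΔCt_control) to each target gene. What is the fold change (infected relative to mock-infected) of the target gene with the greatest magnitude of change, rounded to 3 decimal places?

0.033

Ccn4: ΔΔCt = (22.50−16.02) − (25.89−15.47) = 6.48 − 10.42 = -3.94; fold change = 2^3.94 = 15.348
Bcl9: ΔΔCt = (33.39−16.02) − (31.02−15.47) = 17.37 − 15.55 = 1.82; fold change = 2^-1.82 = 0.283
Esr8: ΔΔCt = (28.15−16.02) − (22.68−15.47) = 12.13 − 7.21 = 4.92; fold change = 2^-4.92 = 0.033
Col1: ΔΔCt = (18.24−16.02) − (20.69−15.47) = 2.22 − 5.22 = -3.00; fold change = 2^3.00 = 8.000
Esr8 has the largest |ΔΔCt| = 4.92.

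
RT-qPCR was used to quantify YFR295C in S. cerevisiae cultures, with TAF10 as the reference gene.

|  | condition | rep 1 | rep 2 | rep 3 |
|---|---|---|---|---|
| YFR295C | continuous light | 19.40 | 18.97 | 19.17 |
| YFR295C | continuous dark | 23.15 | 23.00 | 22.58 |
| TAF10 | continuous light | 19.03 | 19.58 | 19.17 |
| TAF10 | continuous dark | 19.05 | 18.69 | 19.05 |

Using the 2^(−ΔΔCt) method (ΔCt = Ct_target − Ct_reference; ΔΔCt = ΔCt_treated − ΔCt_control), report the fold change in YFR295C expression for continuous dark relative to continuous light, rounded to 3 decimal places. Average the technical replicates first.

Mean Ct: YFR295C continuous light 19.180; YFR295C continuous dark 22.910; TAF10 continuous light 19.260; TAF10 continuous dark 18.930
ΔCt(continuous light) = 19.180 − 19.260 = -0.080
ΔCt(continuous dark) = 22.910 − 18.930 = 3.980
ΔΔCt = 3.980 − (-0.080) = 4.060
Fold change = 2^(−4.060) = 0.0600

0.060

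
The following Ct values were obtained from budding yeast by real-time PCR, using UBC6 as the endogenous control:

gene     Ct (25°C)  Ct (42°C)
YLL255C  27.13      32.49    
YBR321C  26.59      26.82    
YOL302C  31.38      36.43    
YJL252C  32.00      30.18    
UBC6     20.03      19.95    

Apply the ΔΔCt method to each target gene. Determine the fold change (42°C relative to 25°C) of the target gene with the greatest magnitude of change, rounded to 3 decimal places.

YLL255C: ΔΔCt = (32.49−19.95) − (27.13−20.03) = 12.54 − 7.10 = 5.44; fold change = 2^-5.44 = 0.023
YBR321C: ΔΔCt = (26.82−19.95) − (26.59−20.03) = 6.87 − 6.56 = 0.31; fold change = 2^-0.31 = 0.807
YOL302C: ΔΔCt = (36.43−19.95) − (31.38−20.03) = 16.48 − 11.35 = 5.13; fold change = 2^-5.13 = 0.029
YJL252C: ΔΔCt = (30.18−19.95) − (32.00−20.03) = 10.23 − 11.97 = -1.74; fold change = 2^1.74 = 3.340
YLL255C has the largest |ΔΔCt| = 5.44.

0.023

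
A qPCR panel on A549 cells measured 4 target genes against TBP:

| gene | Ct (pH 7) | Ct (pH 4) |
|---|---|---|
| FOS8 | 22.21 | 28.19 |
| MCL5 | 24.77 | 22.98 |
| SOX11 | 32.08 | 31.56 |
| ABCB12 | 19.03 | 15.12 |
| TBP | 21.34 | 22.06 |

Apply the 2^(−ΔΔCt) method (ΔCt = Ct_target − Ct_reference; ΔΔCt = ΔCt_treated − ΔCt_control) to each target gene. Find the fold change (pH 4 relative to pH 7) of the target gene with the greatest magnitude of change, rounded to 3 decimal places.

FOS8: ΔΔCt = (28.19−22.06) − (22.21−21.34) = 6.13 − 0.87 = 5.26; fold change = 2^-5.26 = 0.026
MCL5: ΔΔCt = (22.98−22.06) − (24.77−21.34) = 0.92 − 3.43 = -2.51; fold change = 2^2.51 = 5.696
SOX11: ΔΔCt = (31.56−22.06) − (32.08−21.34) = 9.50 − 10.74 = -1.24; fold change = 2^1.24 = 2.362
ABCB12: ΔΔCt = (15.12−22.06) − (19.03−21.34) = -6.94 − (-2.31) = -4.63; fold change = 2^4.63 = 24.761
FOS8 has the largest |ΔΔCt| = 5.26.

0.026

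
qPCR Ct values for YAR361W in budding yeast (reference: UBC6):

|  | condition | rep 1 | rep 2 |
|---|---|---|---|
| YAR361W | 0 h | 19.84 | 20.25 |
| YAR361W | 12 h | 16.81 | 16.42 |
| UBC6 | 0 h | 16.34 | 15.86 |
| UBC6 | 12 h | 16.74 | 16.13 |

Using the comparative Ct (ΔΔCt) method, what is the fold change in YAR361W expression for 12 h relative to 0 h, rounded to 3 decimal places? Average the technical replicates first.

13.595

Mean Ct: YAR361W 0 h 20.045; YAR361W 12 h 16.615; UBC6 0 h 16.100; UBC6 12 h 16.435
ΔCt(0 h) = 20.045 − 16.100 = 3.945
ΔCt(12 h) = 16.615 − 16.435 = 0.180
ΔΔCt = 0.180 − 3.945 = -3.765
Fold change = 2^(−(-3.765)) = 2^3.765 = 13.5950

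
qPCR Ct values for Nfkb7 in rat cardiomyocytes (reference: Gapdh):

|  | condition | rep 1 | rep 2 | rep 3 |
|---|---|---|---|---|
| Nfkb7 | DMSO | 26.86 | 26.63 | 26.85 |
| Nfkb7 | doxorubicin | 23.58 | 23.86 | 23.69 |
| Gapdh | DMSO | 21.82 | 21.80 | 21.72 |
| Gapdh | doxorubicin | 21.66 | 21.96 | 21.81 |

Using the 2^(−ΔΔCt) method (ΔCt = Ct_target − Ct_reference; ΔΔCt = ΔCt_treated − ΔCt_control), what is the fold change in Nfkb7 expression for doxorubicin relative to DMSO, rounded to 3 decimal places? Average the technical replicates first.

Mean Ct: Nfkb7 DMSO 26.780; Nfkb7 doxorubicin 23.710; Gapdh DMSO 21.780; Gapdh doxorubicin 21.810
ΔCt(DMSO) = 26.780 − 21.780 = 5.000
ΔCt(doxorubicin) = 23.710 − 21.810 = 1.900
ΔΔCt = 1.900 − 5.000 = -3.100
Fold change = 2^(−(-3.100)) = 2^3.100 = 8.5742

8.574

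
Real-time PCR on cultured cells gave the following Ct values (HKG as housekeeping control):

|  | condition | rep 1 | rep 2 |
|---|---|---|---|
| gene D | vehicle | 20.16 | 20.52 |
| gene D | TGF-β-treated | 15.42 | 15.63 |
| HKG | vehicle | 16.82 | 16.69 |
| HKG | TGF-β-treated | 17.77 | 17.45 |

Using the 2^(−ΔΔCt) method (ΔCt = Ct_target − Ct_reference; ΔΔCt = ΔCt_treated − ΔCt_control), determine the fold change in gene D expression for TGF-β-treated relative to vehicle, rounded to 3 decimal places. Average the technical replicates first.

Mean Ct: gene D vehicle 20.340; gene D TGF-β-treated 15.525; HKG vehicle 16.755; HKG TGF-β-treated 17.610
ΔCt(vehicle) = 20.340 − 16.755 = 3.585
ΔCt(TGF-β-treated) = 15.525 − 17.610 = -2.085
ΔΔCt = -2.085 − 3.585 = -5.670
Fold change = 2^(−(-5.670)) = 2^5.670 = 50.9143

50.914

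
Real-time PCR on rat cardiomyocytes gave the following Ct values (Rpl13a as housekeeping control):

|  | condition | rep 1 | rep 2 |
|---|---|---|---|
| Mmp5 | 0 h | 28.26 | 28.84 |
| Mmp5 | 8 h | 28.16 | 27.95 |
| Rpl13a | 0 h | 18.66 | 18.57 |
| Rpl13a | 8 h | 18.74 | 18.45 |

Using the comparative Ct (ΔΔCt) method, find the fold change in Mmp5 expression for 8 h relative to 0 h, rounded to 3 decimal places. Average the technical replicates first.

1.390

Mean Ct: Mmp5 0 h 28.550; Mmp5 8 h 28.055; Rpl13a 0 h 18.615; Rpl13a 8 h 18.595
ΔCt(0 h) = 28.550 − 18.615 = 9.935
ΔCt(8 h) = 28.055 − 18.595 = 9.460
ΔΔCt = 9.460 − 9.935 = -0.475
Fold change = 2^(−(-0.475)) = 2^0.475 = 1.3899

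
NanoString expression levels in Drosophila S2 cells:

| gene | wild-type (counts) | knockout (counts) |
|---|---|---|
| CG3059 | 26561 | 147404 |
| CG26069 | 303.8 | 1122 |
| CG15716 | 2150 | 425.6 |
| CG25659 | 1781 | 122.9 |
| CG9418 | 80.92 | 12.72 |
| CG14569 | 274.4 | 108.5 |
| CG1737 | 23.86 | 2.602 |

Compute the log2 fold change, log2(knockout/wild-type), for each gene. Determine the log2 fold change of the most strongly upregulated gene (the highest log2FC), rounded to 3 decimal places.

log2(147404/26561) = 2.472  (CG3059)
log2(1122/303.8) = 1.885  (CG26069)
log2(425.6/2150) = -2.337  (CG15716)
log2(122.9/1781) = -3.857  (CG25659)
log2(12.72/80.92) = -2.669  (CG9418)
log2(108.5/274.4) = -1.339  (CG14569)
log2(2.602/23.86) = -3.197  (CG1737)
CG3059 is most strongly upregulated.

2.472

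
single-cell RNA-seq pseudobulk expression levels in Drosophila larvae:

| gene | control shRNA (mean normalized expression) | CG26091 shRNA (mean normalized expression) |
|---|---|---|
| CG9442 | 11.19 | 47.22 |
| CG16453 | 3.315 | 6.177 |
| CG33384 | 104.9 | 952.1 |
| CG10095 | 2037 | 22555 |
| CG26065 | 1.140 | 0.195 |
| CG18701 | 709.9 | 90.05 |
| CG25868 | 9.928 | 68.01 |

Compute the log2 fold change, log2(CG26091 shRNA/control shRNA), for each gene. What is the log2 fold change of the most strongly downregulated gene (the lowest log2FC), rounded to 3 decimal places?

-2.979

log2(47.22/11.19) = 2.077  (CG9442)
log2(6.177/3.315) = 0.898  (CG16453)
log2(952.1/104.9) = 3.182  (CG33384)
log2(22555/2037) = 3.469  (CG10095)
log2(0.195/1.140) = -2.547  (CG26065)
log2(90.05/709.9) = -2.979  (CG18701)
log2(68.01/9.928) = 2.776  (CG25868)
CG18701 is most strongly downregulated.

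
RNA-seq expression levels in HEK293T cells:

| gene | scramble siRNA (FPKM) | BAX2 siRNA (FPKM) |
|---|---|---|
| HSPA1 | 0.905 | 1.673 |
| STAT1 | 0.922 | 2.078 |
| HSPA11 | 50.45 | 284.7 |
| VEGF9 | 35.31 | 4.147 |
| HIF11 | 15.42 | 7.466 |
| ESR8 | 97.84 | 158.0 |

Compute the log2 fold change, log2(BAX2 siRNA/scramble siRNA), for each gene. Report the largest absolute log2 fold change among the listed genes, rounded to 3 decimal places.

3.090

log2(1.673/0.905) = 0.886  (HSPA1)
log2(2.078/0.922) = 1.172  (STAT1)
log2(284.7/50.45) = 2.497  (HSPA11)
log2(4.147/35.31) = -3.090  (VEGF9)
log2(7.466/15.42) = -1.046  (HIF11)
log2(158.0/97.84) = 0.691  (ESR8)
The largest magnitude belongs to VEGF9.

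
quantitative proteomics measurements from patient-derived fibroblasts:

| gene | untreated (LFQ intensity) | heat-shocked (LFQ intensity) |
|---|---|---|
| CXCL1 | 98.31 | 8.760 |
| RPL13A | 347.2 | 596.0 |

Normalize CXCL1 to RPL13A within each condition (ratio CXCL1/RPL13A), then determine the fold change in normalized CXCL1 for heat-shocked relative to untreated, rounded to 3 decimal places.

0.052

CXCL1/RPL13A (untreated) = 98.31 / 347.2 = 0.28315
CXCL1/RPL13A (heat-shocked) = 8.760 / 596.0 = 0.014698
Fold change = 0.014698 / 0.28315 = 0.0519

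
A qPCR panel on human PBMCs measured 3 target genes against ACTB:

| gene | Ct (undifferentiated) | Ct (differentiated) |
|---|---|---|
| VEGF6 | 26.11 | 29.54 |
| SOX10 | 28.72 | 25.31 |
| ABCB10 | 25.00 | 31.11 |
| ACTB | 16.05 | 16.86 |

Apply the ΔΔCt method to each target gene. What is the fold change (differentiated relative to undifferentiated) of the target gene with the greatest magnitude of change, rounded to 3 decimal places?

VEGF6: ΔΔCt = (29.54−16.86) − (26.11−16.05) = 12.68 − 10.06 = 2.62; fold change = 2^-2.62 = 0.163
SOX10: ΔΔCt = (25.31−16.86) − (28.72−16.05) = 8.45 − 12.67 = -4.22; fold change = 2^4.22 = 18.636
ABCB10: ΔΔCt = (31.11−16.86) − (25.00−16.05) = 14.25 − 8.95 = 5.30; fold change = 2^-5.30 = 0.025
ABCB10 has the largest |ΔΔCt| = 5.30.

0.025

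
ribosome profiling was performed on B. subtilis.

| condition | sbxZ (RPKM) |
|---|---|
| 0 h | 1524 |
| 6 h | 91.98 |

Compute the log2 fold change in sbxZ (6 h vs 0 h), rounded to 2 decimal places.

Fold change = 91.98 / 1524 = 0.0604
log2(0.0604) = -4.050

-4.05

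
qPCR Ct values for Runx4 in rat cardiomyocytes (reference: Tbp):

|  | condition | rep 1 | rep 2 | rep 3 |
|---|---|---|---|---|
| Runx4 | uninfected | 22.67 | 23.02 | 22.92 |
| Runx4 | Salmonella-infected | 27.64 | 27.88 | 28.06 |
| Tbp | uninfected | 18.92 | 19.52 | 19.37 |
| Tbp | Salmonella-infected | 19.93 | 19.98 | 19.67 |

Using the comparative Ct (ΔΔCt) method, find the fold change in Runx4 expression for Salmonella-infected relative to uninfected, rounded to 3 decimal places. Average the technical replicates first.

Mean Ct: Runx4 uninfected 22.870; Runx4 Salmonella-infected 27.860; Tbp uninfected 19.270; Tbp Salmonella-infected 19.860
ΔCt(uninfected) = 22.870 − 19.270 = 3.600
ΔCt(Salmonella-infected) = 27.860 − 19.860 = 8.000
ΔΔCt = 8.000 − 3.600 = 4.400
Fold change = 2^(−4.400) = 0.0474

0.047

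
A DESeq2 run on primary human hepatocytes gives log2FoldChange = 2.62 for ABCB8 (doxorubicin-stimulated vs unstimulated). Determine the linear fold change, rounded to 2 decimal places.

6.15

Fold change = 2^(2.62) = 6.148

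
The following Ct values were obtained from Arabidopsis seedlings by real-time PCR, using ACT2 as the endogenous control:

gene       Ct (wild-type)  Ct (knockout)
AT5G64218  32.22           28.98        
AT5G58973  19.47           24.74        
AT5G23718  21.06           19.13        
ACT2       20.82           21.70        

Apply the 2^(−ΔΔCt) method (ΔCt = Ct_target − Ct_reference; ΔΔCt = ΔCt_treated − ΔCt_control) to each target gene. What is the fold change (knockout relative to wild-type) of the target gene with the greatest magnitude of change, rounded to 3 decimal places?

AT5G64218: ΔΔCt = (28.98−21.70) − (32.22−20.82) = 7.28 − 11.40 = -4.12; fold change = 2^4.12 = 17.388
AT5G58973: ΔΔCt = (24.74−21.70) − (19.47−20.82) = 3.04 − (-1.35) = 4.39; fold change = 2^-4.39 = 0.048
AT5G23718: ΔΔCt = (19.13−21.70) − (21.06−20.82) = -2.57 − 0.24 = -2.81; fold change = 2^2.81 = 7.013
AT5G58973 has the largest |ΔΔCt| = 4.39.

0.048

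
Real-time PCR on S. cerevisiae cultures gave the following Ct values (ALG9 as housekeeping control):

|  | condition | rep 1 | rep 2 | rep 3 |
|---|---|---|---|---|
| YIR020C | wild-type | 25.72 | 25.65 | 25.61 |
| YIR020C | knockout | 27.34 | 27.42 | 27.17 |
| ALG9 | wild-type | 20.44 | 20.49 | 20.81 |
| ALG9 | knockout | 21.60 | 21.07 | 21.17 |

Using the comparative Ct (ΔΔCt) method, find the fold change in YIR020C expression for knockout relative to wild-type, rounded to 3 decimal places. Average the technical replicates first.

Mean Ct: YIR020C wild-type 25.660; YIR020C knockout 27.310; ALG9 wild-type 20.580; ALG9 knockout 21.280
ΔCt(wild-type) = 25.660 − 20.580 = 5.080
ΔCt(knockout) = 27.310 − 21.280 = 6.030
ΔΔCt = 6.030 − 5.080 = 0.950
Fold change = 2^(−0.950) = 0.5176

0.518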